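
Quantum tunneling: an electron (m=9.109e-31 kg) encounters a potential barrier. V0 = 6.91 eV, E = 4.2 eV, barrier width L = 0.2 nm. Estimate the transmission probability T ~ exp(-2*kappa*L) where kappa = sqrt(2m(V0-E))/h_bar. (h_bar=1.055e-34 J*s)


V0 - E = 2.71 eV = 4.3414e-19 J
kappa = sqrt(2 * m * (V0-E)) / h_bar
= sqrt(2 * 9.109e-31 * 4.3414e-19) / 1.055e-34
= 8.4297e+09 /m
2*kappa*L = 2 * 8.4297e+09 * 0.2e-9
= 3.3719
T = exp(-3.3719) = 3.432460e-02

3.432460e-02


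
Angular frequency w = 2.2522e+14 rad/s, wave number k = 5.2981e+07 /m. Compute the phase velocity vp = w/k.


vp = w / k
= 2.2522e+14 / 5.2981e+07
= 4.2510e+06 m/s

4.2510e+06


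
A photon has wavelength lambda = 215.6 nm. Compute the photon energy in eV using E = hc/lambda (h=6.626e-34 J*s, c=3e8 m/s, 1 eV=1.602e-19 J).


E = hc / lambda
= (6.626e-34)(3e8) / (215.6e-9)
= 1.9878e-25 / 2.1560e-07
= 9.2199e-19 J
Converting to eV: 9.2199e-19 / 1.602e-19
= 5.7552 eV

5.7552


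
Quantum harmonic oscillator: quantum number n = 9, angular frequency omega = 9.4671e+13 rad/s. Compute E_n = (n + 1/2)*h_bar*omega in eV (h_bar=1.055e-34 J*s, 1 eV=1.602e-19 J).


E = (n + 1/2) * h_bar * omega
= (9 + 0.5) * 1.055e-34 * 9.4671e+13
= 9.5 * 9.9878e-21
= 9.4884e-20 J
= 0.5923 eV

0.5923


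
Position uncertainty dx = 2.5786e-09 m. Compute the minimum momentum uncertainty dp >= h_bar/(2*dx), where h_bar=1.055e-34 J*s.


dp = h_bar / (2 * dx)
= 1.055e-34 / (2 * 2.5786e-09)
= 1.055e-34 / 5.1572e-09
= 2.0457e-26 kg*m/s

2.0457e-26


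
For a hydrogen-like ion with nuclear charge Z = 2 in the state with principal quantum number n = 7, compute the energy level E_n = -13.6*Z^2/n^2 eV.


E_n = -13.6 * Z^2 / n^2
= -13.6 * 2^2 / 7^2
= -13.6 * 4 / 49
= -1.1102 eV

-1.1102


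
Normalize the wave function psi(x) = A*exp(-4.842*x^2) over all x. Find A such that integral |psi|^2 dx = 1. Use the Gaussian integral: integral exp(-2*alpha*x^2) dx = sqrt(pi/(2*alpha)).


integral |psi|^2 dx = A^2 * sqrt(pi/(2*alpha)) = 1
A^2 = sqrt(2*alpha/pi)
= sqrt(2 * 4.842 / pi)
= 1.755709
A = sqrt(1.755709)
= 1.325

1.325


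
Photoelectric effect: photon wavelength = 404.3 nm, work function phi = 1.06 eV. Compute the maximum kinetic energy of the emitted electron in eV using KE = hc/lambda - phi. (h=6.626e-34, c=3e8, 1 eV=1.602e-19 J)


E_photon = hc / lambda
= (6.626e-34)(3e8) / (404.3e-9)
= 4.9166e-19 J
= 3.0691 eV
KE = E_photon - phi
= 3.0691 - 1.06
= 2.0091 eV

2.0091


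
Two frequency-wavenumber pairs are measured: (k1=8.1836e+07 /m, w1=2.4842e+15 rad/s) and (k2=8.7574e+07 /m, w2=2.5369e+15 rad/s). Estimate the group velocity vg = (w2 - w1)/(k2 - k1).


vg = (w2 - w1) / (k2 - k1)
= (2.5369e+15 - 2.4842e+15) / (8.7574e+07 - 8.1836e+07)
= 5.2700e+13 / 5.7380e+06
= 9.1844e+06 m/s

9.1844e+06


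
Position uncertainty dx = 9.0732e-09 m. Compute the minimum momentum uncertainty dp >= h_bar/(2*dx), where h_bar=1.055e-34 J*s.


dp = h_bar / (2 * dx)
= 1.055e-34 / (2 * 9.0732e-09)
= 1.055e-34 / 1.8146e-08
= 5.8138e-27 kg*m/s

5.8138e-27


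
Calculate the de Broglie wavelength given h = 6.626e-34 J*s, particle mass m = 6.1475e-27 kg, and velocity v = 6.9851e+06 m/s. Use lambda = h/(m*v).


lambda = h / (m * v)
= 6.626e-34 / (6.1475e-27 * 6.9851e+06)
= 6.626e-34 / 4.2941e-20
= 1.5431e-14 m

1.5431e-14


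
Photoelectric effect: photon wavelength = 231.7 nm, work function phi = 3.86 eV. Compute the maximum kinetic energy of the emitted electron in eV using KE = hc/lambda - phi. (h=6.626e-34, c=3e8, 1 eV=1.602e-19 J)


E_photon = hc / lambda
= (6.626e-34)(3e8) / (231.7e-9)
= 8.5792e-19 J
= 5.3553 eV
KE = E_photon - phi
= 5.3553 - 3.86
= 1.4953 eV

1.4953


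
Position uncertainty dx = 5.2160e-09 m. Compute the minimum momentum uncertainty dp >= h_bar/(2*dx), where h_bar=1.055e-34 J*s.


dp = h_bar / (2 * dx)
= 1.055e-34 / (2 * 5.2160e-09)
= 1.055e-34 / 1.0432e-08
= 1.0113e-26 kg*m/s

1.0113e-26


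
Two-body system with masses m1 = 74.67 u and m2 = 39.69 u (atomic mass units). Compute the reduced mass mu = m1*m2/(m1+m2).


mu = m1 * m2 / (m1 + m2)
= 74.67 * 39.69 / (74.67 + 39.69)
= 2963.6523 / 114.36
= 25.9151 u

25.9151


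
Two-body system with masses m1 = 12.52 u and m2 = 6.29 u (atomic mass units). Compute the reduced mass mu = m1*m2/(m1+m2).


mu = m1 * m2 / (m1 + m2)
= 12.52 * 6.29 / (12.52 + 6.29)
= 78.7508 / 18.81
= 4.1866 u

4.1866


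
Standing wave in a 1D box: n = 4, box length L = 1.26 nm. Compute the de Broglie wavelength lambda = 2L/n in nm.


lambda = 2L / n
= 2 * 1.26 / 4
= 2.52 / 4
= 0.63 nm

0.63


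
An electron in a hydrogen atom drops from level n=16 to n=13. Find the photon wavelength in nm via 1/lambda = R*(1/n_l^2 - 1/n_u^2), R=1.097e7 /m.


1/lambda = R * (1/n_l^2 - 1/n_u^2)
= 1.097e7 * (1/13^2 - 1/16^2)
= 1.097e7 * (0.005917 - 0.003906)
= 1.097e7 * 0.002011
= 2.2060e+04 /m
lambda = 1 / 2.2060e+04 = 45331.573 nm

45331.573


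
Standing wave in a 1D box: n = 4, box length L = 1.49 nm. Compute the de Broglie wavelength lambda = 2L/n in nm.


lambda = 2L / n
= 2 * 1.49 / 4
= 2.98 / 4
= 0.745 nm

0.745


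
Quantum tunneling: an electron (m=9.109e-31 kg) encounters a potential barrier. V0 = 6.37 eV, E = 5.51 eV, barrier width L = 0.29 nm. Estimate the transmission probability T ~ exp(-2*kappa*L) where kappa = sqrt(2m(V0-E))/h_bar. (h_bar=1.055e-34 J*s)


V0 - E = 0.86 eV = 1.3777e-19 J
kappa = sqrt(2 * m * (V0-E)) / h_bar
= sqrt(2 * 9.109e-31 * 1.3777e-19) / 1.055e-34
= 4.7487e+09 /m
2*kappa*L = 2 * 4.7487e+09 * 0.29e-9
= 2.7543
T = exp(-2.7543) = 6.365553e-02

6.365553e-02


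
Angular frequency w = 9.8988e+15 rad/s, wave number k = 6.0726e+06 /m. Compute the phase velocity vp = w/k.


vp = w / k
= 9.8988e+15 / 6.0726e+06
= 1.6301e+09 m/s

1.6301e+09


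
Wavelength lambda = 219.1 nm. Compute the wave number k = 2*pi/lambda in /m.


k = 2 * pi / lambda
= 6.2832 / (219.1e-9)
= 6.2832 / 2.1910e-07
= 2.8677e+07 /m

2.8677e+07


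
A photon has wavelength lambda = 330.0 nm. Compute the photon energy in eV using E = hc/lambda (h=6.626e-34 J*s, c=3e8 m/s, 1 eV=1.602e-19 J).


E = hc / lambda
= (6.626e-34)(3e8) / (330.0e-9)
= 1.9878e-25 / 3.3000e-07
= 6.0236e-19 J
Converting to eV: 6.0236e-19 / 1.602e-19
= 3.7601 eV

3.7601


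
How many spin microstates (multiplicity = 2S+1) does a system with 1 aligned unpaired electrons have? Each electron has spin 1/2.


Total spin S = N * (1/2) = 1 * 0.5 = 0.5
Spin multiplicity = 2S + 1
= 2 * 0.5 + 1
= 2

2


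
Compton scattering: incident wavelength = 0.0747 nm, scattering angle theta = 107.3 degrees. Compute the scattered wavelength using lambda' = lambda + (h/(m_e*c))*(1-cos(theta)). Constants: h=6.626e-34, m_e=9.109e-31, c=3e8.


Compton wavelength: h/(m_e*c) = 2.4247e-12 m
d_lambda = 2.4247e-12 * (1 - cos(107.3 deg))
= 2.4247e-12 * 1.297375
= 3.1458e-12 m = 0.003146 nm
lambda' = 0.0747 + 0.003146
= 0.077846 nm

0.077846


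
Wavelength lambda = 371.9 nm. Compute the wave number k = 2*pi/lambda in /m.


k = 2 * pi / lambda
= 6.2832 / (371.9e-9)
= 6.2832 / 3.7190e-07
= 1.6895e+07 /m

1.6895e+07


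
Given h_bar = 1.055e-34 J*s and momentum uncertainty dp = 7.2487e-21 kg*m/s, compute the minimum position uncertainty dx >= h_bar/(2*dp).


dx = h_bar / (2 * dp)
= 1.055e-34 / (2 * 7.2487e-21)
= 1.055e-34 / 1.4497e-20
= 7.2772e-15 m

7.2772e-15


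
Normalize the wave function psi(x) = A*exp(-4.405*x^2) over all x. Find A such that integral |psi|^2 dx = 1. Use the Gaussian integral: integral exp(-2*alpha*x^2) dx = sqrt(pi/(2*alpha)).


integral |psi|^2 dx = A^2 * sqrt(pi/(2*alpha)) = 1
A^2 = sqrt(2*alpha/pi)
= sqrt(2 * 4.405 / pi)
= 1.674607
A = sqrt(1.674607)
= 1.2941

1.2941


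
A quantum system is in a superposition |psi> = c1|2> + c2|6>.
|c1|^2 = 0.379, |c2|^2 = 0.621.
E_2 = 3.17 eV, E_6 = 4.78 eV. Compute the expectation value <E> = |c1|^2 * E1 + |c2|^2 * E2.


<E> = |c1|^2 * E1 + |c2|^2 * E2
= 0.379 * 3.17 + 0.621 * 4.78
= 1.2014 + 2.9684
= 4.1698 eV

4.1698


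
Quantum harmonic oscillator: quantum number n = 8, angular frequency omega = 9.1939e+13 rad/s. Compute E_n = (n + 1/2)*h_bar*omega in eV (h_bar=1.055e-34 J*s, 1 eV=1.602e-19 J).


E = (n + 1/2) * h_bar * omega
= (8 + 0.5) * 1.055e-34 * 9.1939e+13
= 8.5 * 9.6996e-21
= 8.2446e-20 J
= 0.5146 eV

0.5146


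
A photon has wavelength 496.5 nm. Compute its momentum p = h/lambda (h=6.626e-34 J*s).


p = h / lambda
= 6.626e-34 / (496.5e-9)
= 6.626e-34 / 4.9650e-07
= 1.3345e-27 kg*m/s

1.3345e-27


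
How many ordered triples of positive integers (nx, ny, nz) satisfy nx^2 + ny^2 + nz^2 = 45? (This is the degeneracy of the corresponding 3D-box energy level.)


Enumerate all (nx, ny, nz) with nx^2 + ny^2 + nz^2 = 45:
(2,4,5)
(2,5,4)
(4,2,5)
(4,5,2)
(5,2,4)
(5,4,2)
Total degeneracy = 6

6


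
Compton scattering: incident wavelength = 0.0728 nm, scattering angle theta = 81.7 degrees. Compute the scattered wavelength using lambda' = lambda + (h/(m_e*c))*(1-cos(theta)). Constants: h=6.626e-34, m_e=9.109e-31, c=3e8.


Compton wavelength: h/(m_e*c) = 2.4247e-12 m
d_lambda = 2.4247e-12 * (1 - cos(81.7 deg))
= 2.4247e-12 * 0.855644
= 2.0747e-12 m = 0.002075 nm
lambda' = 0.0728 + 0.002075
= 0.074875 nm

0.074875


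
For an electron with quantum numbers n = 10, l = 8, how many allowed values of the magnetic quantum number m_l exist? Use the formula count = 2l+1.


m_l ranges from -l to +l in integer steps
So m_l goes from -8 to +8
Count = 2l + 1 = 2*8 + 1
= 17

17


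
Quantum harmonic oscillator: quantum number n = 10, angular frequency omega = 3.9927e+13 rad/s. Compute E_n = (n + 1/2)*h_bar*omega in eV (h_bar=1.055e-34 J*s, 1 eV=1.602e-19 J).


E = (n + 1/2) * h_bar * omega
= (10 + 0.5) * 1.055e-34 * 3.9927e+13
= 10.5 * 4.2123e-21
= 4.4229e-20 J
= 0.2761 eV

0.2761


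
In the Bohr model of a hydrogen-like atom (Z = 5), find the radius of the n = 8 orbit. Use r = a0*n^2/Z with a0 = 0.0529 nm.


r = a0 * n^2 / Z
= 0.0529 * 8^2 / 5
= 0.0529 * 64 / 5
= 0.6771 nm

0.6771


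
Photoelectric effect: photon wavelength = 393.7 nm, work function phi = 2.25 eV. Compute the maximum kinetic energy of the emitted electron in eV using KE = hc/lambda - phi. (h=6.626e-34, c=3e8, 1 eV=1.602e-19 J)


E_photon = hc / lambda
= (6.626e-34)(3e8) / (393.7e-9)
= 5.0490e-19 J
= 3.1517 eV
KE = E_photon - phi
= 3.1517 - 2.25
= 0.9017 eV

0.9017


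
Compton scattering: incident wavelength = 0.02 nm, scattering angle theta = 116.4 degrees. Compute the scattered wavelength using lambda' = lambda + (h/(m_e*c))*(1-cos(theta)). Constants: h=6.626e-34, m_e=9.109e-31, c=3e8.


Compton wavelength: h/(m_e*c) = 2.4247e-12 m
d_lambda = 2.4247e-12 * (1 - cos(116.4 deg))
= 2.4247e-12 * 1.444635
= 3.5028e-12 m = 0.003503 nm
lambda' = 0.02 + 0.003503
= 0.023503 nm

0.023503


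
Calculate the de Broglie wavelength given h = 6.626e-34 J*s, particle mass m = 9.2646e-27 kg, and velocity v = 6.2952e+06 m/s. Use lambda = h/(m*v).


lambda = h / (m * v)
= 6.626e-34 / (9.2646e-27 * 6.2952e+06)
= 6.626e-34 / 5.8323e-20
= 1.1361e-14 m

1.1361e-14


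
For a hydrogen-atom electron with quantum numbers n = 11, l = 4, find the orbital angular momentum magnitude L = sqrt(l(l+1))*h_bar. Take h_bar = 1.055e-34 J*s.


L = sqrt(l*(l+1)) * h_bar
= sqrt(4 * 5) * 1.055e-34
= sqrt(20) * 1.055e-34
= 4.4721 * 1.055e-34
= 4.7181e-34 J*s

4.7181e-34


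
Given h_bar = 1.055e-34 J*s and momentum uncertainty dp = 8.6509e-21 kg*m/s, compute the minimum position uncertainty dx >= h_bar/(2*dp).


dx = h_bar / (2 * dp)
= 1.055e-34 / (2 * 8.6509e-21)
= 1.055e-34 / 1.7302e-20
= 6.0976e-15 m

6.0976e-15


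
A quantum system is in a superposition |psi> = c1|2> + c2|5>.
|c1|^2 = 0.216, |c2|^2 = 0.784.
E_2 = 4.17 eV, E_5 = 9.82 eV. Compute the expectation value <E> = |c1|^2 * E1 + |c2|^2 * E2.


<E> = |c1|^2 * E1 + |c2|^2 * E2
= 0.216 * 4.17 + 0.784 * 9.82
= 0.9007 + 7.6989
= 8.5996 eV

8.5996


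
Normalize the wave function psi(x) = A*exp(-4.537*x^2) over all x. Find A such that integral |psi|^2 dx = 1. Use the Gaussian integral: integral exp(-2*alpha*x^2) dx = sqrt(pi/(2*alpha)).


integral |psi|^2 dx = A^2 * sqrt(pi/(2*alpha)) = 1
A^2 = sqrt(2*alpha/pi)
= sqrt(2 * 4.537 / pi)
= 1.699513
A = sqrt(1.699513)
= 1.3037

1.3037


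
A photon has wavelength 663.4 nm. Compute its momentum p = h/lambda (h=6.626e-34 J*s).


p = h / lambda
= 6.626e-34 / (663.4e-9)
= 6.626e-34 / 6.6340e-07
= 9.9879e-28 kg*m/s

9.9879e-28


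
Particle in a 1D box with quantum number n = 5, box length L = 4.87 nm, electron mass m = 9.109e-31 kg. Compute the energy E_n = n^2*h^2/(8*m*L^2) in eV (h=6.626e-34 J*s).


E = n^2 * h^2 / (8 * m * L^2)
= 5^2 * (6.626e-34)^2 / (8 * 9.109e-31 * (4.87e-9)^2)
= 25 * 4.3904e-67 / (8 * 9.109e-31 * 2.3717e-17)
= 6.3507e-20 J
= 0.3964 eV

0.3964


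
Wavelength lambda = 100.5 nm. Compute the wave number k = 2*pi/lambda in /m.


k = 2 * pi / lambda
= 6.2832 / (100.5e-9)
= 6.2832 / 1.0050e-07
= 6.2519e+07 /m

6.2519e+07


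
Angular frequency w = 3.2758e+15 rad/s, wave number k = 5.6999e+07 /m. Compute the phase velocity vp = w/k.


vp = w / k
= 3.2758e+15 / 5.6999e+07
= 5.7471e+07 m/s

5.7471e+07


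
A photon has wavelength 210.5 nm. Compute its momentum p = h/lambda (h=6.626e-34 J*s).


p = h / lambda
= 6.626e-34 / (210.5e-9)
= 6.626e-34 / 2.1050e-07
= 3.1477e-27 kg*m/s

3.1477e-27


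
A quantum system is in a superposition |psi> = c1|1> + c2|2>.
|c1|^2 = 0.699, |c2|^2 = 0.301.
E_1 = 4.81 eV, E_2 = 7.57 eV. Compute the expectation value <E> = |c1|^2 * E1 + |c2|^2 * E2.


<E> = |c1|^2 * E1 + |c2|^2 * E2
= 0.699 * 4.81 + 0.301 * 7.57
= 3.3622 + 2.2786
= 5.6408 eV

5.6408


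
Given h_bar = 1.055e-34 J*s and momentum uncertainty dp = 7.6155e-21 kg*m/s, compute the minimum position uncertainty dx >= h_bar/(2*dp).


dx = h_bar / (2 * dp)
= 1.055e-34 / (2 * 7.6155e-21)
= 1.055e-34 / 1.5231e-20
= 6.9267e-15 m

6.9267e-15


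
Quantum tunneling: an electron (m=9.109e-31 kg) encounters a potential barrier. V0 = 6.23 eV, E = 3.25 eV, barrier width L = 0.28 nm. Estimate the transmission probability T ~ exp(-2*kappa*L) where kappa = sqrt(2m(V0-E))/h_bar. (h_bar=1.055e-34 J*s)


V0 - E = 2.98 eV = 4.7740e-19 J
kappa = sqrt(2 * m * (V0-E)) / h_bar
= sqrt(2 * 9.109e-31 * 4.7740e-19) / 1.055e-34
= 8.8397e+09 /m
2*kappa*L = 2 * 8.8397e+09 * 0.28e-9
= 4.9502
T = exp(-4.9502) = 7.081786e-03

7.081786e-03


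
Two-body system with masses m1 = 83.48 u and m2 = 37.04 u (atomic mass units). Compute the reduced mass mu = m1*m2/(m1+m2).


mu = m1 * m2 / (m1 + m2)
= 83.48 * 37.04 / (83.48 + 37.04)
= 3092.0992 / 120.52
= 25.6563 u

25.6563


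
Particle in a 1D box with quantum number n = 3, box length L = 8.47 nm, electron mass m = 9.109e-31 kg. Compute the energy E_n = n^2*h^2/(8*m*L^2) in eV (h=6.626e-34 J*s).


E = n^2 * h^2 / (8 * m * L^2)
= 3^2 * (6.626e-34)^2 / (8 * 9.109e-31 * (8.47e-9)^2)
= 9 * 4.3904e-67 / (8 * 9.109e-31 * 7.1741e-17)
= 7.5582e-21 J
= 0.0472 eV

0.0472


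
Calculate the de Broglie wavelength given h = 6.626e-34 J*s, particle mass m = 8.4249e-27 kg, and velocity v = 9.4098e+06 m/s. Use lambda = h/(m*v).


lambda = h / (m * v)
= 6.626e-34 / (8.4249e-27 * 9.4098e+06)
= 6.626e-34 / 7.9277e-20
= 8.3581e-15 m

8.3581e-15


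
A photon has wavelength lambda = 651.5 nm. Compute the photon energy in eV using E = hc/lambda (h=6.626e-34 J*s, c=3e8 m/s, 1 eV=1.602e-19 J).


E = hc / lambda
= (6.626e-34)(3e8) / (651.5e-9)
= 1.9878e-25 / 6.5150e-07
= 3.0511e-19 J
Converting to eV: 3.0511e-19 / 1.602e-19
= 1.9046 eV

1.9046


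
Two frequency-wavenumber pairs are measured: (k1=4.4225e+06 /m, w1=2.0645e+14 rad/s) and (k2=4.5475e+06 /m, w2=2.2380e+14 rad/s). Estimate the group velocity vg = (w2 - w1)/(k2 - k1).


vg = (w2 - w1) / (k2 - k1)
= (2.2380e+14 - 2.0645e+14) / (4.5475e+06 - 4.4225e+06)
= 1.7350e+13 / 1.2500e+05
= 1.3880e+08 m/s

1.3880e+08


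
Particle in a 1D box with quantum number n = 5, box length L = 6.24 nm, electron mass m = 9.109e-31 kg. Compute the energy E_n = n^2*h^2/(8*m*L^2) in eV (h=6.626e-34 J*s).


E = n^2 * h^2 / (8 * m * L^2)
= 5^2 * (6.626e-34)^2 / (8 * 9.109e-31 * (6.24e-9)^2)
= 25 * 4.3904e-67 / (8 * 9.109e-31 * 3.8938e-17)
= 3.8682e-20 J
= 0.2415 eV

0.2415


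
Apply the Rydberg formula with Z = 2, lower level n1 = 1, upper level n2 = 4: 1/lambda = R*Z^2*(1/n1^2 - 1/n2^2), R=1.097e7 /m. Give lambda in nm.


1/lambda = R * Z^2 * (1/n1^2 - 1/n2^2)
= 1.097e7 * 2^2 * (1/1^2 - 1/4^2)
= 1.097e7 * 4 * (1.0 - 0.0625)
= 4.1138e+07 /m
lambda = 1 / 4.1138e+07
= 24.3087 nm

24.3087


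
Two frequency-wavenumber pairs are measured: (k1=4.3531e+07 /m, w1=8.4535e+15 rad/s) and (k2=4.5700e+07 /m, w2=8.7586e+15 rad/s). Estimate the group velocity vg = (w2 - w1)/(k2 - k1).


vg = (w2 - w1) / (k2 - k1)
= (8.7586e+15 - 8.4535e+15) / (4.5700e+07 - 4.3531e+07)
= 3.0510e+14 / 2.1690e+06
= 1.4066e+08 m/s

1.4066e+08


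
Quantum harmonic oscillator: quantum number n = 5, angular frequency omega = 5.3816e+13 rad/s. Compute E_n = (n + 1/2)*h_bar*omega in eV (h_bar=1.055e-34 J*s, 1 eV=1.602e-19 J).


E = (n + 1/2) * h_bar * omega
= (5 + 0.5) * 1.055e-34 * 5.3816e+13
= 5.5 * 5.6776e-21
= 3.1227e-20 J
= 0.1949 eV

0.1949


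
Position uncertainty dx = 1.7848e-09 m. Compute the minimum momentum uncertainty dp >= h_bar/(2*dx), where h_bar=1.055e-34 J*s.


dp = h_bar / (2 * dx)
= 1.055e-34 / (2 * 1.7848e-09)
= 1.055e-34 / 3.5696e-09
= 2.9555e-26 kg*m/s

2.9555e-26


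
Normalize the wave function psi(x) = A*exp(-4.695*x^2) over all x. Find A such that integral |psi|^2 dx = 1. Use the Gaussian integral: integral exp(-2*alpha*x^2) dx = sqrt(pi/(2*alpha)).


integral |psi|^2 dx = A^2 * sqrt(pi/(2*alpha)) = 1
A^2 = sqrt(2*alpha/pi)
= sqrt(2 * 4.695 / pi)
= 1.728852
A = sqrt(1.728852)
= 1.3149

1.3149


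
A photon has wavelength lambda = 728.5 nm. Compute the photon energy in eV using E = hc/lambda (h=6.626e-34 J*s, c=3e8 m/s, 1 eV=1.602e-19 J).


E = hc / lambda
= (6.626e-34)(3e8) / (728.5e-9)
= 1.9878e-25 / 7.2850e-07
= 2.7286e-19 J
Converting to eV: 2.7286e-19 / 1.602e-19
= 1.7033 eV

1.7033


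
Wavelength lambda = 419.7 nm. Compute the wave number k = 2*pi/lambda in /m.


k = 2 * pi / lambda
= 6.2832 / (419.7e-9)
= 6.2832 / 4.1970e-07
= 1.4971e+07 /m

1.4971e+07


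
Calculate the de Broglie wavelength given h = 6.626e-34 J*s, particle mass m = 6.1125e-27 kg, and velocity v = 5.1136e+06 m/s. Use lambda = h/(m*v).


lambda = h / (m * v)
= 6.626e-34 / (6.1125e-27 * 5.1136e+06)
= 6.626e-34 / 3.1257e-20
= 2.1199e-14 m

2.1199e-14


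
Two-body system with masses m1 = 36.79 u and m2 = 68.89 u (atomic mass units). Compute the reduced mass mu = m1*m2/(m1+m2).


mu = m1 * m2 / (m1 + m2)
= 36.79 * 68.89 / (36.79 + 68.89)
= 2534.4631 / 105.68
= 23.9824 u

23.9824


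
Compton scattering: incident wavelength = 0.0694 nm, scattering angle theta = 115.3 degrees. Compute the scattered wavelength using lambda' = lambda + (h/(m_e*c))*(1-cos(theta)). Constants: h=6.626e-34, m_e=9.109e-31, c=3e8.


Compton wavelength: h/(m_e*c) = 2.4247e-12 m
d_lambda = 2.4247e-12 * (1 - cos(115.3 deg))
= 2.4247e-12 * 1.427358
= 3.4609e-12 m = 0.003461 nm
lambda' = 0.0694 + 0.003461
= 0.072861 nm

0.072861


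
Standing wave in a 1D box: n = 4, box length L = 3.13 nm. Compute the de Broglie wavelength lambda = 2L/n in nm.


lambda = 2L / n
= 2 * 3.13 / 4
= 6.26 / 4
= 1.565 nm

1.565


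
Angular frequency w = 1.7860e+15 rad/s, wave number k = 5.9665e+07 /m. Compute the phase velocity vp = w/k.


vp = w / k
= 1.7860e+15 / 5.9665e+07
= 2.9934e+07 m/s

2.9934e+07


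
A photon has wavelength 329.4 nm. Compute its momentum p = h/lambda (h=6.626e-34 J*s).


p = h / lambda
= 6.626e-34 / (329.4e-9)
= 6.626e-34 / 3.2940e-07
= 2.0115e-27 kg*m/s

2.0115e-27


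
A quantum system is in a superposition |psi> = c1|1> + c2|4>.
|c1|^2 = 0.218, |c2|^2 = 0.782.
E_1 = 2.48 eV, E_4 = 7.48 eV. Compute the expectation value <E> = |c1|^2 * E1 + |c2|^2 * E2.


<E> = |c1|^2 * E1 + |c2|^2 * E2
= 0.218 * 2.48 + 0.782 * 7.48
= 0.5406 + 5.8494
= 6.39 eV

6.39


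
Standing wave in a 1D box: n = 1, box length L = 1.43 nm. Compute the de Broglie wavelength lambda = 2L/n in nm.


lambda = 2L / n
= 2 * 1.43 / 1
= 2.86 / 1
= 2.86 nm

2.86


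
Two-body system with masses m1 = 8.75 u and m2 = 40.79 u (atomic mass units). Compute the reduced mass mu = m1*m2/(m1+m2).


mu = m1 * m2 / (m1 + m2)
= 8.75 * 40.79 / (8.75 + 40.79)
= 356.9125 / 49.54
= 7.2045 u

7.2045


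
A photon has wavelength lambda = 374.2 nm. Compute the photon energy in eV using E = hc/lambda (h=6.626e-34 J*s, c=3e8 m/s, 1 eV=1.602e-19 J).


E = hc / lambda
= (6.626e-34)(3e8) / (374.2e-9)
= 1.9878e-25 / 3.7420e-07
= 5.3121e-19 J
Converting to eV: 5.3121e-19 / 1.602e-19
= 3.3159 eV

3.3159


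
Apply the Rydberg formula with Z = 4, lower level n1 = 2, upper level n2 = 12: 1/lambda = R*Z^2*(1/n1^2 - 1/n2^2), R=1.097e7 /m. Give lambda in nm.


1/lambda = R * Z^2 * (1/n1^2 - 1/n2^2)
= 1.097e7 * 4^2 * (1/2^2 - 1/12^2)
= 1.097e7 * 16 * (0.25 - 0.006944)
= 4.2661e+07 /m
lambda = 1 / 4.2661e+07
= 23.4406 nm

23.4406


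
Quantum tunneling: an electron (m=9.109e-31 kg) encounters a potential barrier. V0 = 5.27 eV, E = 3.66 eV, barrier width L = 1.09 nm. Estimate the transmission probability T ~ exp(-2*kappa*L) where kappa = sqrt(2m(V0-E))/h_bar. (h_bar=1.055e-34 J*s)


V0 - E = 1.61 eV = 2.5792e-19 J
kappa = sqrt(2 * m * (V0-E)) / h_bar
= sqrt(2 * 9.109e-31 * 2.5792e-19) / 1.055e-34
= 6.4974e+09 /m
2*kappa*L = 2 * 6.4974e+09 * 1.09e-9
= 14.1644
T = exp(-14.1644) = 7.054621e-07

7.054621e-07


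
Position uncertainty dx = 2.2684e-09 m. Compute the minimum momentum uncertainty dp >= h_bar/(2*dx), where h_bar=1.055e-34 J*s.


dp = h_bar / (2 * dx)
= 1.055e-34 / (2 * 2.2684e-09)
= 1.055e-34 / 4.5368e-09
= 2.3254e-26 kg*m/s

2.3254e-26


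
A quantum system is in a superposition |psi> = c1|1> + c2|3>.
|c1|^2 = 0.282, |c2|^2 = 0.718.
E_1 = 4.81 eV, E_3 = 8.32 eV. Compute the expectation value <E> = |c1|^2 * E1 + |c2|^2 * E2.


<E> = |c1|^2 * E1 + |c2|^2 * E2
= 0.282 * 4.81 + 0.718 * 8.32
= 1.3564 + 5.9738
= 7.3302 eV

7.3302


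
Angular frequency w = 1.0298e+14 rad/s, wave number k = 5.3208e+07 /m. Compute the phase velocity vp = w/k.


vp = w / k
= 1.0298e+14 / 5.3208e+07
= 1.9354e+06 m/s

1.9354e+06


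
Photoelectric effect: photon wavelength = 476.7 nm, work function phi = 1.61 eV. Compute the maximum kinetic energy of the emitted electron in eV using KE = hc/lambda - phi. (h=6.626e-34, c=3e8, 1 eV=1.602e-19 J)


E_photon = hc / lambda
= (6.626e-34)(3e8) / (476.7e-9)
= 4.1699e-19 J
= 2.6029 eV
KE = E_photon - phi
= 2.6029 - 1.61
= 0.9929 eV

0.9929


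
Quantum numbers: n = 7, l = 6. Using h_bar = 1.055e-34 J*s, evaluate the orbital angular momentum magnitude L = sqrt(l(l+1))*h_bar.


L = sqrt(l*(l+1)) * h_bar
= sqrt(6 * 7) * 1.055e-34
= sqrt(42) * 1.055e-34
= 6.4807 * 1.055e-34
= 6.8372e-34 J*s

6.8372e-34


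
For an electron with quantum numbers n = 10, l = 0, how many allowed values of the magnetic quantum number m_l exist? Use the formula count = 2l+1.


m_l ranges from -l to +l in integer steps
So m_l goes from -0 to +0
Count = 2l + 1 = 2*0 + 1
= 1

1


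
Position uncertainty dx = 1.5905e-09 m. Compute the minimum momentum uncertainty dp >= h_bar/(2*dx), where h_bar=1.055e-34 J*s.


dp = h_bar / (2 * dx)
= 1.055e-34 / (2 * 1.5905e-09)
= 1.055e-34 / 3.1810e-09
= 3.3166e-26 kg*m/s

3.3166e-26


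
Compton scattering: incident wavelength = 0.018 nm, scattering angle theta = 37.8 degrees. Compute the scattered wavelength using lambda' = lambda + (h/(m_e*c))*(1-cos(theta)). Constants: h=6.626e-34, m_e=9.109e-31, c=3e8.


Compton wavelength: h/(m_e*c) = 2.4247e-12 m
d_lambda = 2.4247e-12 * (1 - cos(37.8 deg))
= 2.4247e-12 * 0.209845
= 5.0881e-13 m = 0.000509 nm
lambda' = 0.018 + 0.000509
= 0.018509 nm

0.018509


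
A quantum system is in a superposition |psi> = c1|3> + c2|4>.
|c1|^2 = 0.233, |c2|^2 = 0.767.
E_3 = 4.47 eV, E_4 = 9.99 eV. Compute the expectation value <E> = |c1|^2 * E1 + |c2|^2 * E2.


<E> = |c1|^2 * E1 + |c2|^2 * E2
= 0.233 * 4.47 + 0.767 * 9.99
= 1.0415 + 7.6623
= 8.7038 eV

8.7038


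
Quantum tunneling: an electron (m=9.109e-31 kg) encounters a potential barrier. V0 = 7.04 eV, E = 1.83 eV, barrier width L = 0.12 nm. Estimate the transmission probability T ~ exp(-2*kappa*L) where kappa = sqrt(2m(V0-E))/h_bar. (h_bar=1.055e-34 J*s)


V0 - E = 5.21 eV = 8.3464e-19 J
kappa = sqrt(2 * m * (V0-E)) / h_bar
= sqrt(2 * 9.109e-31 * 8.3464e-19) / 1.055e-34
= 1.1688e+10 /m
2*kappa*L = 2 * 1.1688e+10 * 0.12e-9
= 2.8052
T = exp(-2.8052) = 6.049646e-02

6.049646e-02


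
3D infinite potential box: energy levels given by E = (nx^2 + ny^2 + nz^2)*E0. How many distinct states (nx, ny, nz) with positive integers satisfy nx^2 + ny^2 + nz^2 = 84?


Enumerate all (nx, ny, nz) with nx^2 + ny^2 + nz^2 = 84:
(2,4,8)
(2,8,4)
(4,2,8)
(4,8,2)
(8,2,4)
(8,4,2)
Total degeneracy = 6

6


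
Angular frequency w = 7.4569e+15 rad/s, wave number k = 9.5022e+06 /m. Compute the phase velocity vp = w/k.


vp = w / k
= 7.4569e+15 / 9.5022e+06
= 7.8476e+08 m/s

7.8476e+08


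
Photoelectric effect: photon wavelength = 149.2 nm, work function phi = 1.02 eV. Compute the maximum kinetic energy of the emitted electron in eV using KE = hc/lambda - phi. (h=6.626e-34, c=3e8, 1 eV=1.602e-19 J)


E_photon = hc / lambda
= (6.626e-34)(3e8) / (149.2e-9)
= 1.3323e-18 J
= 8.3165 eV
KE = E_photon - phi
= 8.3165 - 1.02
= 7.2965 eV

7.2965


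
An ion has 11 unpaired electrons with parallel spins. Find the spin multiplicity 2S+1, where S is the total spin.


Total spin S = N * (1/2) = 11 * 0.5 = 5.5
Spin multiplicity = 2S + 1
= 2 * 5.5 + 1
= 12

12


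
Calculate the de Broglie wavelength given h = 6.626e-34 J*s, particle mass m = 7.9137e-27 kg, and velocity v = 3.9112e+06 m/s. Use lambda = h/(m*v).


lambda = h / (m * v)
= 6.626e-34 / (7.9137e-27 * 3.9112e+06)
= 6.626e-34 / 3.0952e-20
= 2.1407e-14 m

2.1407e-14


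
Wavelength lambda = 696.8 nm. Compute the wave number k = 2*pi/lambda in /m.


k = 2 * pi / lambda
= 6.2832 / (696.8e-9)
= 6.2832 / 6.9680e-07
= 9.0172e+06 /m

9.0172e+06


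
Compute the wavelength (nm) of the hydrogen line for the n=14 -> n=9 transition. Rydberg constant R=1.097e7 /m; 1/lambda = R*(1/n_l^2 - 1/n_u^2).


1/lambda = R * (1/n_l^2 - 1/n_u^2)
= 1.097e7 * (1/9^2 - 1/14^2)
= 1.097e7 * (0.012346 - 0.005102)
= 1.097e7 * 0.007244
= 7.9463e+04 /m
lambda = 1 / 7.9463e+04 = 12584.519 nm

12584.519


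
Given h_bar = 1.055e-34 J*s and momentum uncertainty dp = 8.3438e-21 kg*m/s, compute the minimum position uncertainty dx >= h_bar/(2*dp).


dx = h_bar / (2 * dp)
= 1.055e-34 / (2 * 8.3438e-21)
= 1.055e-34 / 1.6688e-20
= 6.3221e-15 m

6.3221e-15


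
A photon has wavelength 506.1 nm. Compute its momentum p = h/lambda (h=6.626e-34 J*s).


p = h / lambda
= 6.626e-34 / (506.1e-9)
= 6.626e-34 / 5.0610e-07
= 1.3092e-27 kg*m/s

1.3092e-27


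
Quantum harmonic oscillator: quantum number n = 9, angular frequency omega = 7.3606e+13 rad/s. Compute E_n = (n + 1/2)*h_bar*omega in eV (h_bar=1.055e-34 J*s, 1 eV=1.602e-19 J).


E = (n + 1/2) * h_bar * omega
= (9 + 0.5) * 1.055e-34 * 7.3606e+13
= 9.5 * 7.7654e-21
= 7.3772e-20 J
= 0.4605 eV

0.4605


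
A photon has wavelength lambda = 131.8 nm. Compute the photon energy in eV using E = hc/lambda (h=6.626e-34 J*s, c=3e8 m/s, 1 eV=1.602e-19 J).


E = hc / lambda
= (6.626e-34)(3e8) / (131.8e-9)
= 1.9878e-25 / 1.3180e-07
= 1.5082e-18 J
Converting to eV: 1.5082e-18 / 1.602e-19
= 9.4144 eV

9.4144


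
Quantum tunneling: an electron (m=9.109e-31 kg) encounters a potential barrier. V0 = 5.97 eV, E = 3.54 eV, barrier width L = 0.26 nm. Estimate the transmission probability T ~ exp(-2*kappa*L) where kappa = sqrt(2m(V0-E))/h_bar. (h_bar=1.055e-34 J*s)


V0 - E = 2.43 eV = 3.8929e-19 J
kappa = sqrt(2 * m * (V0-E)) / h_bar
= sqrt(2 * 9.109e-31 * 3.8929e-19) / 1.055e-34
= 7.9824e+09 /m
2*kappa*L = 2 * 7.9824e+09 * 0.26e-9
= 4.1508
T = exp(-4.1508) = 1.575124e-02

1.575124e-02


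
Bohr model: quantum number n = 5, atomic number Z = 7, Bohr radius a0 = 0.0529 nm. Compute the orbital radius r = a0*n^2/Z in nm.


r = a0 * n^2 / Z
= 0.0529 * 5^2 / 7
= 0.0529 * 25 / 7
= 0.1889 nm

0.1889


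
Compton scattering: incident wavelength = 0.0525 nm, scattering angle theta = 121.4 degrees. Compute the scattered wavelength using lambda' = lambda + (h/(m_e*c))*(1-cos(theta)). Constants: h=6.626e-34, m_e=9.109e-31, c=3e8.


Compton wavelength: h/(m_e*c) = 2.4247e-12 m
d_lambda = 2.4247e-12 * (1 - cos(121.4 deg))
= 2.4247e-12 * 1.52101
= 3.6880e-12 m = 0.003688 nm
lambda' = 0.0525 + 0.003688
= 0.056188 nm

0.056188


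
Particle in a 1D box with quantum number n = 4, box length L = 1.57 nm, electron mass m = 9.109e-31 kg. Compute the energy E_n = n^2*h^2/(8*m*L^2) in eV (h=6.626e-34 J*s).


E = n^2 * h^2 / (8 * m * L^2)
= 4^2 * (6.626e-34)^2 / (8 * 9.109e-31 * (1.57e-9)^2)
= 16 * 4.3904e-67 / (8 * 9.109e-31 * 2.4649e-18)
= 3.9108e-19 J
= 2.4412 eV

2.4412


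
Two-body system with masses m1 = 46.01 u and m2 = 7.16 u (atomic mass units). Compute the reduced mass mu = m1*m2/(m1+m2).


mu = m1 * m2 / (m1 + m2)
= 46.01 * 7.16 / (46.01 + 7.16)
= 329.4316 / 53.17
= 6.1958 u

6.1958


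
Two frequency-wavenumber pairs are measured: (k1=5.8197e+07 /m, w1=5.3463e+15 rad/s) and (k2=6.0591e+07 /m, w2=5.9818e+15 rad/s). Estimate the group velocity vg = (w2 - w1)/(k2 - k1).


vg = (w2 - w1) / (k2 - k1)
= (5.9818e+15 - 5.3463e+15) / (6.0591e+07 - 5.8197e+07)
= 6.3550e+14 / 2.3940e+06
= 2.6546e+08 m/s

2.6546e+08


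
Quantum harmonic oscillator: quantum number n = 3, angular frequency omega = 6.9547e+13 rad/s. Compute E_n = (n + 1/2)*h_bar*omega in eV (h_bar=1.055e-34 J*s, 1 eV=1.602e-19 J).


E = (n + 1/2) * h_bar * omega
= (3 + 0.5) * 1.055e-34 * 6.9547e+13
= 3.5 * 7.3372e-21
= 2.5680e-20 J
= 0.1603 eV

0.1603


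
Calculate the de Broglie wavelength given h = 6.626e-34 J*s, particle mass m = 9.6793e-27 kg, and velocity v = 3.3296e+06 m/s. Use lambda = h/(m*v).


lambda = h / (m * v)
= 6.626e-34 / (9.6793e-27 * 3.3296e+06)
= 6.626e-34 / 3.2228e-20
= 2.0560e-14 m

2.0560e-14


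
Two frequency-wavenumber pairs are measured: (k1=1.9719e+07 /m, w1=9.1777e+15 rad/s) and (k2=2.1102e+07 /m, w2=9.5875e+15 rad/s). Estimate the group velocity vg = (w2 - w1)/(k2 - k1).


vg = (w2 - w1) / (k2 - k1)
= (9.5875e+15 - 9.1777e+15) / (2.1102e+07 - 1.9719e+07)
= 4.0980e+14 / 1.3830e+06
= 2.9631e+08 m/s

2.9631e+08


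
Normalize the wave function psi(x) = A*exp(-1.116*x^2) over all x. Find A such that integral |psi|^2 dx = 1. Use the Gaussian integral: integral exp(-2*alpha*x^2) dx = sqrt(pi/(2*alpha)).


integral |psi|^2 dx = A^2 * sqrt(pi/(2*alpha)) = 1
A^2 = sqrt(2*alpha/pi)
= sqrt(2 * 1.116 / pi)
= 0.842892
A = sqrt(0.842892)
= 0.9181

0.9181


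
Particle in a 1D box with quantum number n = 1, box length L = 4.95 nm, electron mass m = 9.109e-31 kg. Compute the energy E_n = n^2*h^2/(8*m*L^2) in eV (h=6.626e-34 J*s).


E = n^2 * h^2 / (8 * m * L^2)
= 1^2 * (6.626e-34)^2 / (8 * 9.109e-31 * (4.95e-9)^2)
= 1 * 4.3904e-67 / (8 * 9.109e-31 * 2.4503e-17)
= 2.4588e-21 J
= 0.0153 eV

0.0153


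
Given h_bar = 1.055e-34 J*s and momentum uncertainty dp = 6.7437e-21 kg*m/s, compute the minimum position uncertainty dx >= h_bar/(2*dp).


dx = h_bar / (2 * dp)
= 1.055e-34 / (2 * 6.7437e-21)
= 1.055e-34 / 1.3487e-20
= 7.8221e-15 m

7.8221e-15


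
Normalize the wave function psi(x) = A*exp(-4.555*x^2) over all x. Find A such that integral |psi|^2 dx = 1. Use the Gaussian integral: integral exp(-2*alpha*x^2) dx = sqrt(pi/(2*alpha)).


integral |psi|^2 dx = A^2 * sqrt(pi/(2*alpha)) = 1
A^2 = sqrt(2*alpha/pi)
= sqrt(2 * 4.555 / pi)
= 1.702881
A = sqrt(1.702881)
= 1.3049

1.3049


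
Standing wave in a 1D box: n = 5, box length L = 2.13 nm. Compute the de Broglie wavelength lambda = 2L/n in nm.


lambda = 2L / n
= 2 * 2.13 / 5
= 4.26 / 5
= 0.852 nm

0.852


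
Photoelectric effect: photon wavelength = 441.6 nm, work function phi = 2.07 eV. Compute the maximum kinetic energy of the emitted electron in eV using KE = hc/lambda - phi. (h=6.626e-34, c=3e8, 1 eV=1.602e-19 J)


E_photon = hc / lambda
= (6.626e-34)(3e8) / (441.6e-9)
= 4.5014e-19 J
= 2.8098 eV
KE = E_photon - phi
= 2.8098 - 2.07
= 0.7398 eV

0.7398


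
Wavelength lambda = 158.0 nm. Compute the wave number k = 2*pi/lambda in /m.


k = 2 * pi / lambda
= 6.2832 / (158.0e-9)
= 6.2832 / 1.5800e-07
= 3.9767e+07 /m

3.9767e+07


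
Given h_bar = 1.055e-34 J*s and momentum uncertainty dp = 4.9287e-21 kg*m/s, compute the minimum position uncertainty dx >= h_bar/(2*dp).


dx = h_bar / (2 * dp)
= 1.055e-34 / (2 * 4.9287e-21)
= 1.055e-34 / 9.8574e-21
= 1.0703e-14 m

1.0703e-14


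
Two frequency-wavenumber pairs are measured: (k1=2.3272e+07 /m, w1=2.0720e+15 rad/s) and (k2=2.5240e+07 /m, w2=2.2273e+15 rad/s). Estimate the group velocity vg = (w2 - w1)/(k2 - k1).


vg = (w2 - w1) / (k2 - k1)
= (2.2273e+15 - 2.0720e+15) / (2.5240e+07 - 2.3272e+07)
= 1.5530e+14 / 1.9680e+06
= 7.8913e+07 m/s

7.8913e+07


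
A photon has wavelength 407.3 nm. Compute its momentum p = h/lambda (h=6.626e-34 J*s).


p = h / lambda
= 6.626e-34 / (407.3e-9)
= 6.626e-34 / 4.0730e-07
= 1.6268e-27 kg*m/s

1.6268e-27


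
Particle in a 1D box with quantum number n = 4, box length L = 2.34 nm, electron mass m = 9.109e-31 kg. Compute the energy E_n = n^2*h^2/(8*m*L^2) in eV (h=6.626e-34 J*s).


E = n^2 * h^2 / (8 * m * L^2)
= 4^2 * (6.626e-34)^2 / (8 * 9.109e-31 * (2.34e-9)^2)
= 16 * 4.3904e-67 / (8 * 9.109e-31 * 5.4756e-18)
= 1.7605e-19 J
= 1.0989 eV

1.0989


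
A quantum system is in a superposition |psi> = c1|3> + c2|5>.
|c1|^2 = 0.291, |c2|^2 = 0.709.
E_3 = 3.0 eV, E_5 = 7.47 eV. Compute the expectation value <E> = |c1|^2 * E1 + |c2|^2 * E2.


<E> = |c1|^2 * E1 + |c2|^2 * E2
= 0.291 * 3.0 + 0.709 * 7.47
= 0.873 + 5.2962
= 6.1692 eV

6.1692


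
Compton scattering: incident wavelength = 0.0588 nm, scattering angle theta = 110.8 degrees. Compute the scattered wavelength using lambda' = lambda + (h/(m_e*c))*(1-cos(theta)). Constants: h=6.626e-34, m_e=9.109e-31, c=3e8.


Compton wavelength: h/(m_e*c) = 2.4247e-12 m
d_lambda = 2.4247e-12 * (1 - cos(110.8 deg))
= 2.4247e-12 * 1.355107
= 3.2857e-12 m = 0.003286 nm
lambda' = 0.0588 + 0.003286
= 0.062086 nm

0.062086


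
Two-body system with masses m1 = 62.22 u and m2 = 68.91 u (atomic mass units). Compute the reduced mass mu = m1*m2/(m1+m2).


mu = m1 * m2 / (m1 + m2)
= 62.22 * 68.91 / (62.22 + 68.91)
= 4287.5802 / 131.13
= 32.6972 u

32.6972


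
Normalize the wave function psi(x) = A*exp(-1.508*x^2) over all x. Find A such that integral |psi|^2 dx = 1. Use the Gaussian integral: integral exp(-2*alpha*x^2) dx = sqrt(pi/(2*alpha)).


integral |psi|^2 dx = A^2 * sqrt(pi/(2*alpha)) = 1
A^2 = sqrt(2*alpha/pi)
= sqrt(2 * 1.508 / pi)
= 0.979807
A = sqrt(0.979807)
= 0.9899

0.9899


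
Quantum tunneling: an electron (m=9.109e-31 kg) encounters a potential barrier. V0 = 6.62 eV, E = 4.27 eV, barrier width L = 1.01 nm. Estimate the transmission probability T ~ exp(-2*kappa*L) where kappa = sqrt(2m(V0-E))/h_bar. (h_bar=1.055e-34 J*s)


V0 - E = 2.35 eV = 3.7647e-19 J
kappa = sqrt(2 * m * (V0-E)) / h_bar
= sqrt(2 * 9.109e-31 * 3.7647e-19) / 1.055e-34
= 7.8499e+09 /m
2*kappa*L = 2 * 7.8499e+09 * 1.01e-9
= 15.8568
T = exp(-15.8568) = 1.298664e-07

1.298664e-07


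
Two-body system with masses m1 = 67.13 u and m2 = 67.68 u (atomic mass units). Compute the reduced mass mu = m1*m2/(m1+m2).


mu = m1 * m2 / (m1 + m2)
= 67.13 * 67.68 / (67.13 + 67.68)
= 4543.3584 / 134.81
= 33.7019 u

33.7019


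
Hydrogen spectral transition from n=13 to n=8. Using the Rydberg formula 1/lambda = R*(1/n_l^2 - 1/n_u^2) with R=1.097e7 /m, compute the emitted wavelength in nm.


1/lambda = R * (1/n_l^2 - 1/n_u^2)
= 1.097e7 * (1/8^2 - 1/13^2)
= 1.097e7 * (0.015625 - 0.005917)
= 1.097e7 * 0.009708
= 1.0650e+05 /m
lambda = 1 / 1.0650e+05 = 9390.1116 nm

9390.1116


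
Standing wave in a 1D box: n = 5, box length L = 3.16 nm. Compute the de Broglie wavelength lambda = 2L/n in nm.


lambda = 2L / n
= 2 * 3.16 / 5
= 6.32 / 5
= 1.264 nm

1.264


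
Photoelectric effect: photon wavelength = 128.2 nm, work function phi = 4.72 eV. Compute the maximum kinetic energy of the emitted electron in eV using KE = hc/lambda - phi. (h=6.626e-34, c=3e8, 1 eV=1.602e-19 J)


E_photon = hc / lambda
= (6.626e-34)(3e8) / (128.2e-9)
= 1.5505e-18 J
= 9.6788 eV
KE = E_photon - phi
= 9.6788 - 4.72
= 4.9588 eV

4.9588


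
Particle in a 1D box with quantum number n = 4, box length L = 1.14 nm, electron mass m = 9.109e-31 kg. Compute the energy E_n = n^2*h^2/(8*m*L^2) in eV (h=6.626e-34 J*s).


E = n^2 * h^2 / (8 * m * L^2)
= 4^2 * (6.626e-34)^2 / (8 * 9.109e-31 * (1.14e-9)^2)
= 16 * 4.3904e-67 / (8 * 9.109e-31 * 1.2996e-18)
= 7.4174e-19 J
= 4.6301 eV

4.6301


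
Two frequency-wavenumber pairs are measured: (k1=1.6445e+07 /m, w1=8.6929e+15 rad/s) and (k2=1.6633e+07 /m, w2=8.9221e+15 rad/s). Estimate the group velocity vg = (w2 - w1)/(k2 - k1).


vg = (w2 - w1) / (k2 - k1)
= (8.9221e+15 - 8.6929e+15) / (1.6633e+07 - 1.6445e+07)
= 2.2920e+14 / 1.8800e+05
= 1.2191e+09 m/s

1.2191e+09


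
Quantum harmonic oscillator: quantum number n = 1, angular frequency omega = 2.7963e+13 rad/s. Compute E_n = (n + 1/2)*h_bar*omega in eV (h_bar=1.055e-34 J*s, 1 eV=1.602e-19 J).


E = (n + 1/2) * h_bar * omega
= (1 + 0.5) * 1.055e-34 * 2.7963e+13
= 1.5 * 2.9501e-21
= 4.4251e-21 J
= 0.0276 eV

0.0276


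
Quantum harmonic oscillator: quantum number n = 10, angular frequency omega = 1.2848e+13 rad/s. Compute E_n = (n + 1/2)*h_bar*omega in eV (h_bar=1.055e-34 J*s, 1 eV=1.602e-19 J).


E = (n + 1/2) * h_bar * omega
= (10 + 0.5) * 1.055e-34 * 1.2848e+13
= 10.5 * 1.3555e-21
= 1.4232e-20 J
= 0.0888 eV

0.0888


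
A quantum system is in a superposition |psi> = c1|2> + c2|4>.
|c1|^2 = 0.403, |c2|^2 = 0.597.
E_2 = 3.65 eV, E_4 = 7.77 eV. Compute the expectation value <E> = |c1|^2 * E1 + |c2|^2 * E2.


<E> = |c1|^2 * E1 + |c2|^2 * E2
= 0.403 * 3.65 + 0.597 * 7.77
= 1.4709 + 4.6387
= 6.1096 eV

6.1096


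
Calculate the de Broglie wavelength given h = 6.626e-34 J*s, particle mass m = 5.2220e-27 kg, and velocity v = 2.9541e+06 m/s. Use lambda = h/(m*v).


lambda = h / (m * v)
= 6.626e-34 / (5.2220e-27 * 2.9541e+06)
= 6.626e-34 / 1.5426e-20
= 4.2953e-14 m

4.2953e-14


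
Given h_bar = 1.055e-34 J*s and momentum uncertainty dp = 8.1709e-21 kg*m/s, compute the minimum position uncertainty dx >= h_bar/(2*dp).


dx = h_bar / (2 * dp)
= 1.055e-34 / (2 * 8.1709e-21)
= 1.055e-34 / 1.6342e-20
= 6.4558e-15 m

6.4558e-15


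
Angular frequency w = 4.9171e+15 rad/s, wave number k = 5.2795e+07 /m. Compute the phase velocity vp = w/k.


vp = w / k
= 4.9171e+15 / 5.2795e+07
= 9.3136e+07 m/s

9.3136e+07


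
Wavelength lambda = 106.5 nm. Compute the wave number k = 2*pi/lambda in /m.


k = 2 * pi / lambda
= 6.2832 / (106.5e-9)
= 6.2832 / 1.0650e-07
= 5.8997e+07 /m

5.8997e+07


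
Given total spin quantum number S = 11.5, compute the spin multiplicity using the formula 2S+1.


Spin multiplicity = 2S + 1
= 2 * 11.5 + 1
= 23.0 + 1
= 24

24


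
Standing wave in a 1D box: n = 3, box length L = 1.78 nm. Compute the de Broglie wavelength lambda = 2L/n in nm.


lambda = 2L / n
= 2 * 1.78 / 3
= 3.56 / 3
= 1.1867 nm

1.1867


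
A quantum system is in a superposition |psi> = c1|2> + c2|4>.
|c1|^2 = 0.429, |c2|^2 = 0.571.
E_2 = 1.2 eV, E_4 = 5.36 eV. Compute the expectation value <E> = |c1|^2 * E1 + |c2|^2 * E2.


<E> = |c1|^2 * E1 + |c2|^2 * E2
= 0.429 * 1.2 + 0.571 * 5.36
= 0.5148 + 3.0606
= 3.5754 eV

3.5754
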